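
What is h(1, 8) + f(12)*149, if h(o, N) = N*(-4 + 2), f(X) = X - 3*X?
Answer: -3592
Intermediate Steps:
f(X) = -2*X
h(o, N) = -2*N (h(o, N) = N*(-2) = -2*N)
h(1, 8) + f(12)*149 = -2*8 - 2*12*149 = -16 - 24*149 = -16 - 3576 = -3592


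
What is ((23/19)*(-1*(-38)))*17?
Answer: 782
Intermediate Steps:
((23/19)*(-1*(-38)))*17 = ((23*(1/19))*38)*17 = ((23/19)*38)*17 = 46*17 = 782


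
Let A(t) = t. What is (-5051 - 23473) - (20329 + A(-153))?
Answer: -48700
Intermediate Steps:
(-5051 - 23473) - (20329 + A(-153)) = (-5051 - 23473) - (20329 - 153) = -28524 - 1*20176 = -28524 - 20176 = -48700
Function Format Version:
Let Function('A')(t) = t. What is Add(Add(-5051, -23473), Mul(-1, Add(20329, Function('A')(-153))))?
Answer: -48700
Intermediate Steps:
Add(Add(-5051, -23473), Mul(-1, Add(20329, Function('A')(-153)))) = Add(Add(-5051, -23473), Mul(-1, Add(20329, -153))) = Add(-28524, Mul(-1, 20176)) = Add(-28524, -20176) = -48700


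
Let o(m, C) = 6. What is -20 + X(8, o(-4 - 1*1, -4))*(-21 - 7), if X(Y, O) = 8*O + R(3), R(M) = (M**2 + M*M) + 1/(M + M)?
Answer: -5618/3 ≈ -1872.7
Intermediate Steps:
R(M) = 1/(2*M) + 2*M**2 (R(M) = (M**2 + M**2) + 1/(2*M) = 2*M**2 + 1/(2*M) = 1/(2*M) + 2*M**2)
X(Y, O) = 109/6 + 8*O (X(Y, O) = 8*O + (1/2)*(1 + 4*3**3)/3 = 8*O + (1/2)*(1/3)*(1 + 4*27) = 8*O + (1/2)*(1/3)*(1 + 108) = 8*O + (1/2)*(1/3)*109 = 8*O + 109/6 = 109/6 + 8*O)
-20 + X(8, o(-4 - 1*1, -4))*(-21 - 7) = -20 + (109/6 + 8*6)*(-21 - 7) = -20 + (109/6 + 48)*(-28) = -20 + (397/6)*(-28) = -20 - 5558/3 = -5618/3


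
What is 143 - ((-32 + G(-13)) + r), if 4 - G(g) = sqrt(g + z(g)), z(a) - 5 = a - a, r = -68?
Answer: 239 + 2*I*sqrt(2) ≈ 239.0 + 2.8284*I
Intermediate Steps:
z(a) = 5 (z(a) = 5 + (a - a) = 5 + 0 = 5)
G(g) = 4 - sqrt(5 + g) (G(g) = 4 - sqrt(g + 5) = 4 - sqrt(5 + g))
143 - ((-32 + G(-13)) + r) = 143 - ((-32 + (4 - sqrt(5 - 13))) - 68) = 143 - ((-32 + (4 - sqrt(-8))) - 68) = 143 - ((-32 + (4 - 2*I*sqrt(2))) - 68) = 143 - ((-28 - 2*I*sqrt(2)) - 68) = 143 - (-96 - 2*I*sqrt(2)) = 143 + (96 + 2*I*sqrt(2)) = 239 + 2*I*sqrt(2)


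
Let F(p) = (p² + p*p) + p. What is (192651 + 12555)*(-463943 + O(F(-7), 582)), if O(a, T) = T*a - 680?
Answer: -84475307166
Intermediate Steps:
F(p) = p + 2*p² (F(p) = (p² + p²) + p = 2*p² + p = p + 2*p²)
O(a, T) = -680 + T*a
(192651 + 12555)*(-463943 + O(F(-7), 582)) = (192651 + 12555)*(-463943 + (-680 + 582*(-7*(1 + 2*(-7))))) = 205206*(-463943 + (-680 + 582*(-7*(1 - 14)))) = 205206*(-463943 + (-680 + 582*(-7*(-13)))) = 205206*(-463943 + (-680 + 582*91)) = 205206*(-463943 + (-680 + 52962)) = 205206*(-463943 + 52282) = 205206*(-411661) = -84475307166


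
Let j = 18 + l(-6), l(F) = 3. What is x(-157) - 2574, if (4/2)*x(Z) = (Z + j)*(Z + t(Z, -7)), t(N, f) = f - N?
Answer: -2098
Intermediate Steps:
j = 21 (j = 18 + 3 = 21)
x(Z) = -147/2 - 7*Z/2 (x(Z) = ((Z + 21)*(Z + (-7 - Z)))/2 = ((21 + Z)*(-7))/2 = (-147 - 7*Z)/2 = -147/2 - 7*Z/2)
x(-157) - 2574 = (-147/2 - 7/2*(-157)) - 2574 = (-147/2 + 1099/2) - 2574 = 476 - 2574 = -2098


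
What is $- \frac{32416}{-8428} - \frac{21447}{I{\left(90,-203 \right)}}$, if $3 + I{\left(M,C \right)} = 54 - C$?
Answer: $- \frac{43130413}{535178} \approx -80.591$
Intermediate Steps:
$I{\left(M,C \right)} = 51 - C$ ($I{\left(M,C \right)} = -3 - \left(-54 + C\right) = 51 - C$)
$- \frac{32416}{-8428} - \frac{21447}{I{\left(90,-203 \right)}} = - \frac{32416}{-8428} - \frac{21447}{51 - -203} = \left(-32416\right) \left(- \frac{1}{8428}\right) - \frac{21447}{51 + 203} = \frac{8104}{2107} - \frac{21447}{254} = - \frac{43130413}{535178}$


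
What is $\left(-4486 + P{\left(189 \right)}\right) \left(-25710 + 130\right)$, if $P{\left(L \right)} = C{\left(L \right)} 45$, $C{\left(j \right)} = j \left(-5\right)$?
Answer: $1202541380$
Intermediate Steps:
$C{\left(j \right)} = - 5 j$
$P{\left(L \right)} = - 225 L$ ($P{\left(L \right)} = - 5 L 45 = - 225 L$)
$\left(-4486 + P{\left(189 \right)}\right) \left(-25710 + 130\right) = \left(-4486 - 42525\right) \left(-25710 + 130\right) = \left(-4486 - 42525\right) \left(-25580\right) = \left(-47011\right) \left(-25580\right) = 1202541380$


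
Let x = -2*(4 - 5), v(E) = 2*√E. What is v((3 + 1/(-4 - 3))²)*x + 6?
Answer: 122/7 ≈ 17.429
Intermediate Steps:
x = 2 (x = -2*(-1) = 2)
v((3 + 1/(-4 - 3))²)*x + 6 = (2*√((3 + 1/(-4 - 3))²))*2 + 6 = (2*√((3 + 1/(-7))²))*2 + 6 = (2*√((3 - ⅐)²))*2 + 6 = (2*√((20/7)²))*2 + 6 = (2*√(400/49))*2 + 6 = (2*(20/7))*2 + 6 = (40/7)*2 + 6 = 80/7 + 6 = 122/7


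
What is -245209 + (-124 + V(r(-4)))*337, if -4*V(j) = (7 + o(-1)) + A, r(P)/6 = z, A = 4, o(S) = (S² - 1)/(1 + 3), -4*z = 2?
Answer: -1151695/4 ≈ -2.8792e+5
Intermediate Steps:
z = -½ (z = -¼*2 = -½ ≈ -0.50000)
o(S) = -¼ + S²/4 (o(S) = (-1 + S²)/4 = (-1 + S²)*(¼) = -¼ + S²/4)
r(P) = -3 (r(P) = 6*(-½) = -3)
V(j) = -11/4 (V(j) = -((7 + (-¼ + (¼)*(-1)²)) + 4)/4 = -((7 + (-¼ + (¼)*1)) + 4)/4 = -((7 + (-¼ + ¼)) + 4)/4 = -((7 + 0) + 4)/4 = -(7 + 4)/4 = -¼*11 = -11/4)
-245209 + (-124 + V(r(-4)))*337 = -245209 + (-124 - 11/4)*337 = -245209 - 507/4*337 = -245209 - 170859/4 = -1151695/4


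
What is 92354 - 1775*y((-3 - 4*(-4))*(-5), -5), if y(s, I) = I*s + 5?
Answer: -493396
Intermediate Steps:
y(s, I) = 5 + I*s
92354 - 1775*y((-3 - 4*(-4))*(-5), -5) = 92354 - 1775*(5 - 5*(-3 - 4*(-4))*(-5)) = 92354 - 1775*(5 - 5*(-3 + 16)*(-5)) = 92354 - 1775*(5 - 65*(-5)) = 92354 - 1775*(5 - 5*(-65)) = 92354 - 1775*(5 + 325) = 92354 - 1775*330 = 92354 - 585750 = -493396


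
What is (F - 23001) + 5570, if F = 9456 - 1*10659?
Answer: -18634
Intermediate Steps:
F = -1203 (F = 9456 - 10659 = -1203)
(F - 23001) + 5570 = (-1203 - 23001) + 5570 = -24204 + 5570 = -18634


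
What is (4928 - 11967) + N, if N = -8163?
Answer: -15202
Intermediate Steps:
(4928 - 11967) + N = (4928 - 11967) - 8163 = -7039 - 8163 = -15202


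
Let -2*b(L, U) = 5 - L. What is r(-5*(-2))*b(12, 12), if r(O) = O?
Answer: 35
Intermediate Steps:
b(L, U) = -5/2 + L/2 (b(L, U) = -(5 - L)/2 = -5/2 + L/2)
r(-5*(-2))*b(12, 12) = (-5*(-2))*(-5/2 + (½)*12) = 10*(-5/2 + 6) = 10*(7/2) = 35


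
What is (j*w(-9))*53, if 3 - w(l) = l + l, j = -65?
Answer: -72345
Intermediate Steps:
w(l) = 3 - 2*l (w(l) = 3 - (l + l) = 3 - 2*l)
(j*w(-9))*53 = -65*(3 - 2*(-9))*53 = -65*(3 + 18)*53 = -65*21*53 = -1365*53 = -72345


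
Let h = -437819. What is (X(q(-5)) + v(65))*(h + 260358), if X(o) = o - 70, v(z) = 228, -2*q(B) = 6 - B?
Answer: -54125605/2 ≈ -2.7063e+7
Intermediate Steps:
q(B) = -3 + B/2 (q(B) = -(6 - B)/2 = -3 + B/2)
X(o) = -70 + o
(X(q(-5)) + v(65))*(h + 260358) = ((-70 + (-3 + (1/2)*(-5))) + 228)*(-437819 + 260358) = ((-70 + (-3 - 5/2)) + 228)*(-177461) = ((-70 - 11/2) + 228)*(-177461) = (-151/2 + 228)*(-177461) = (305/2)*(-177461) = -54125605/2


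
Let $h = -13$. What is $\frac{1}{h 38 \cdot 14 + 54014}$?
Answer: $\frac{1}{47098} \approx 2.1232 \cdot 10^{-5}$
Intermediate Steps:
$\frac{1}{h 38 \cdot 14 + 54014} = \frac{1}{\left(-13\right) 38 \cdot 14 + 54014} = \frac{1}{\left(-494\right) 14 + 54014} = \frac{1}{-6916 + 54014} = \frac{1}{47098}$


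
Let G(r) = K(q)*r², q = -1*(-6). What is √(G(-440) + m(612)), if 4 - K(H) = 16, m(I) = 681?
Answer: I*√2322519 ≈ 1524.0*I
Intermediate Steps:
q = 6
K(H) = -12 (K(H) = 4 - 1*16 = 4 - 16 = -12)
G(r) = -12*r²
√(G(-440) + m(612)) = √(-12*(-440)² + 681) = √(-12*193600 + 681) = √(-2323200 + 681) = √(-2322519) = I*√2322519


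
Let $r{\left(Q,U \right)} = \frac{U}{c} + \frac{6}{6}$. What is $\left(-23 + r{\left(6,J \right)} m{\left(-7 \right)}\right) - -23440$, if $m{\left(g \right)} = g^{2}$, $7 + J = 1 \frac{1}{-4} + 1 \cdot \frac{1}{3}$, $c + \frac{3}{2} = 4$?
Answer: $\frac{699913}{30} \approx 23330.0$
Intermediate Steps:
$c = \frac{5}{2}$ ($c = - \frac{3}{2} + 4 = \frac{5}{2} \approx 2.5$)
$J = - \frac{83}{12}$ ($J = -7 + \left(1 \frac{1}{-4} + 1 \cdot \frac{1}{3}\right) = -7 + \left(1 \left(- \frac{1}{4}\right) + 1 \cdot \frac{1}{3}\right) = -7 + \left(- \frac{1}{4} + \frac{1}{3}\right) = -7 + \frac{1}{12} = - \frac{83}{12} \approx -6.9167$)
$r{\left(Q,U \right)} = 1 + \frac{2 U}{5}$ ($r{\left(Q,U \right)} = \frac{U}{\frac{5}{2}} + \frac{6}{6} = U \frac{2}{5} + 6 \cdot \frac{1}{6} = \frac{2 U}{5} + 1 = 1 + \frac{2 U}{5}$)
$\left(-23 + r{\left(6,J \right)} m{\left(-7 \right)}\right) - -23440 = \left(-23 + \left(1 + \frac{2}{5} \left(- \frac{83}{12}\right)\right) \left(-7\right)^{2}\right) - -23440 = \left(-23 + \left(1 - \frac{83}{30}\right) 49\right) + 23440 = \left(-23 - \frac{2597}{30}\right) + 23440 = - \frac{3287}{30} + 23440 = \frac{699913}{30}$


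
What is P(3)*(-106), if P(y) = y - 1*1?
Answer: -212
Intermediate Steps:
P(y) = -1 + y (P(y) = y - 1 = -1 + y)
P(3)*(-106) = (-1 + 3)*(-106) = 2*(-106) = -212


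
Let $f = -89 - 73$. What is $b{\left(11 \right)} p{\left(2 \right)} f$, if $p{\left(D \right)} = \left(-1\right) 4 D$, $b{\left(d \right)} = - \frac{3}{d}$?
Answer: $- \frac{3888}{11} \approx -353.45$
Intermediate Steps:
$p{\left(D \right)} = - 4 D$
$f = -162$
$b{\left(11 \right)} p{\left(2 \right)} f = - \frac{3}{11} \left(\left(-4\right) 2\right) \left(-162\right) = \left(-3\right) \frac{1}{11} \left(-8\right) \left(-162\right) = \left(- \frac{3}{11}\right) \left(-8\right) \left(-162\right) = \frac{24}{11} \left(-162\right) = - \frac{3888}{11}$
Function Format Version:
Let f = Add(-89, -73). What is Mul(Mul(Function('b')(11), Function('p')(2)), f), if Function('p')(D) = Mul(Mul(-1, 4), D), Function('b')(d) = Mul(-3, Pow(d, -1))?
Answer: Rational(-3888, 11) ≈ -353.45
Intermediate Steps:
Function('p')(D) = Mul(-4, D)
f = -162
Mul(Mul(Function('b')(11), Function('p')(2)), f) = Mul(Mul(Mul(-3, Pow(11, -1)), Mul(-4, 2)), -162) = Mul(Mul(Mul(-3, Rational(1, 11)), -8), -162) = Mul(Mul(Rational(-3, 11), -8), -162) = Mul(Rational(24, 11), -162) = Rational(-3888, 11)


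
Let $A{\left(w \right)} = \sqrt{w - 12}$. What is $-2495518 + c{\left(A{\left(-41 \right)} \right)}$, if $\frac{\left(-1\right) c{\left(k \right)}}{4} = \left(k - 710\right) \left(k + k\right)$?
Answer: $-2495094 + 5680 i \sqrt{53} \approx -2.4951 \cdot 10^{6} + 41351.0 i$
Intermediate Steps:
$A{\left(w \right)} = \sqrt{-12 + w}$
$c{\left(k \right)} = - 8 k \left(-710 + k\right)$ ($c{\left(k \right)} = - 4 \left(k - 710\right) \left(k + k\right) = - 4 \left(-710 + k\right) 2 k = - 4 \cdot 2 k \left(-710 + k\right) = - 8 k \left(-710 + k\right)$)
$-2495518 + c{\left(A{\left(-41 \right)} \right)} = -2495518 + 8 \sqrt{-12 - 41} \left(710 - \sqrt{-12 - 41}\right) = -2495518 + 8 \sqrt{-53} \left(710 - \sqrt{-53}\right) = -2495518 + 8 i \sqrt{53} \left(710 - i \sqrt{53}\right)$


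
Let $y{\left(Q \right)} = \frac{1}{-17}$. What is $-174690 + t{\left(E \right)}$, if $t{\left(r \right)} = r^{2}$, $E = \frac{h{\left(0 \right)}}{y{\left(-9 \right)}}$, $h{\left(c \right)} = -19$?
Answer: $-70361$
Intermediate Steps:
$y{\left(Q \right)} = - \frac{1}{17}$
$E = 323$ ($E = - \frac{19}{- \frac{1}{17}} = \left(-19\right) \left(-17\right) = 323$)
$-174690 + t{\left(E \right)} = -174690 + 323^{2} = -174690 + 104329 = -70361$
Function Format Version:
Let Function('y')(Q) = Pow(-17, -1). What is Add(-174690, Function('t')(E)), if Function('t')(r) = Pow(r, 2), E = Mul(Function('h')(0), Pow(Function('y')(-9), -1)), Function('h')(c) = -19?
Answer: -70361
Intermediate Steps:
Function('y')(Q) = Rational(-1, 17)
E = 323 (E = Mul(-19, Pow(Rational(-1, 17), -1)) = Mul(-19, -17) = 323)
Add(-174690, Function('t')(E)) = Add(-174690, Pow(323, 2)) = Add(-174690, 104329) = -70361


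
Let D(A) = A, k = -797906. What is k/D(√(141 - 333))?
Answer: 398953*I*√3/12 ≈ 57584.0*I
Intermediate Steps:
k/D(√(141 - 333)) = -797906/√(141 - 333) = -797906*(-I*√3/24) = -(-398953)*I*√3/12 = 398953*I*√3/12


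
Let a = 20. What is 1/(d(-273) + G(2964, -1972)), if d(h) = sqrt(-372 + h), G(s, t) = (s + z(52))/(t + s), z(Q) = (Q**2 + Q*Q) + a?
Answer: 130076/11017921 - 15376*I*sqrt(645)/11017921 ≈ 0.011806 - 0.035442*I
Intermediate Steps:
z(Q) = 20 + 2*Q**2 (z(Q) = (Q**2 + Q*Q) + 20 = (Q**2 + Q**2) + 20 = 2*Q**2 + 20 = 20 + 2*Q**2)
G(s, t) = (5428 + s)/(s + t) (G(s, t) = (s + (20 + 2*52**2))/(t + s) = (s + (20 + 2*2704))/(s + t) = (s + (20 + 5408))/(s + t) = (s + 5428)/(s + t) = (5428 + s)/(s + t))
1/(d(-273) + G(2964, -1972)) = 1/(sqrt(-372 - 273) + (5428 + 2964)/(2964 - 1972)) = 1/(sqrt(-645) + 8392/992) = 1/(I*sqrt(645) + (1/992)*8392) = 1/(I*sqrt(645) + 1049/124) = 1/(1049/124 + I*sqrt(645))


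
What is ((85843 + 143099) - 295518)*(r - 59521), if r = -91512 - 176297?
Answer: 21792322080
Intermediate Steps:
r = -267809
((85843 + 143099) - 295518)*(r - 59521) = ((85843 + 143099) - 295518)*(-267809 - 59521) = (228942 - 295518)*(-327330) = -66576*(-327330) = 21792322080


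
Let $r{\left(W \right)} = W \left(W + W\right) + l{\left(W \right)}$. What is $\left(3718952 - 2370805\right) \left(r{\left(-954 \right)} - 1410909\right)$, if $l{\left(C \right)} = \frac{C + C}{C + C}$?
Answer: $551828922628$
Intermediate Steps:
$l{\left(C \right)} = 1$ ($l{\left(C \right)} = \frac{2 C}{2 C} = 2 C \frac{1}{2 C} = 1$)
$r{\left(W \right)} = 1 + 2 W^{2}$ ($r{\left(W \right)} = W \left(W + W\right) + 1 = W 2 W + 1 = 2 W^{2} + 1 = 1 + 2 W^{2}$)
$\left(3718952 - 2370805\right) \left(r{\left(-954 \right)} - 1410909\right) = \left(3718952 - 2370805\right) \left(\left(1 + 2 \left(-954\right)^{2}\right) - 1410909\right) = 1348147 \left(\left(1 + 2 \cdot 910116\right) - 1410909\right) = 1348147 \left(\left(1 + 1820232\right) - 1410909\right) = 1348147 \left(1820233 - 1410909\right) = 1348147 \cdot 409324 = 551828922628$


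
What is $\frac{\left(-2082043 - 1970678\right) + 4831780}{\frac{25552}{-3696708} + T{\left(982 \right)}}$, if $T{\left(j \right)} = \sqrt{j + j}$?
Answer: $\frac{1149821489880471}{419364625316903} + \frac{665396728273803411 \sqrt{491}}{838729250633806} \approx 17582.0$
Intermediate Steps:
$T{\left(j \right)} = \sqrt{2} \sqrt{j}$ ($T{\left(j \right)} = \sqrt{2 j} = \sqrt{2} \sqrt{j}$)
$\frac{\left(-2082043 - 1970678\right) + 4831780}{\frac{25552}{-3696708} + T{\left(982 \right)}} = \frac{\left(-2082043 - 1970678\right) + 4831780}{\frac{25552}{-3696708} + \sqrt{2} \sqrt{982}} = \frac{\left(-2082043 - 1970678\right) + 4831780}{25552 \left(- \frac{1}{3696708}\right) + 2 \sqrt{491}} = \frac{-4052721 + 4831780}{- \frac{6388}{924177} + 2 \sqrt{491}} = \frac{779059}{- \frac{6388}{924177} + 2 \sqrt{491}}$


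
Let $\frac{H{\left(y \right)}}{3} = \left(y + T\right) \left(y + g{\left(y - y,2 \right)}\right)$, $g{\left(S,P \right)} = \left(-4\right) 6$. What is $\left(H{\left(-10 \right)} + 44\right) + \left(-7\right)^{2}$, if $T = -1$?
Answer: $1215$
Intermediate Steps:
$g{\left(S,P \right)} = -24$
$H{\left(y \right)} = 3 \left(-1 + y\right) \left(-24 + y\right)$ ($H{\left(y \right)} = 3 \left(y - 1\right) \left(y - 24\right) = 3 \left(-1 + y\right) \left(-24 + y\right)$)
$\left(H{\left(-10 \right)} + 44\right) + \left(-7\right)^{2} = \left(\left(72 - -750 + 3 \left(-10\right)^{2}\right) + 44\right) + \left(-7\right)^{2} = \left(\left(72 + 750 + 3 \cdot 100\right) + 44\right) + 49 = \left(\left(72 + 750 + 300\right) + 44\right) + 49 = \left(1122 + 44\right) + 49 = 1166 + 49 = 1215$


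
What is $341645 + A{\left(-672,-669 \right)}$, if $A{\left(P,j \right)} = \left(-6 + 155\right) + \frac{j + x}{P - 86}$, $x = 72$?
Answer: $\frac{259080449}{758} \approx 3.418 \cdot 10^{5}$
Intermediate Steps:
$A{\left(P,j \right)} = 149 + \frac{72 + j}{-86 + P}$ ($A{\left(P,j \right)} = \left(-6 + 155\right) + \frac{j + 72}{P - 86} = 149 + \frac{72 + j}{-86 + P}$)
$341645 + A{\left(-672,-669 \right)} = 341645 + \frac{-12742 - 669 + 149 \left(-672\right)}{-86 - 672} = 341645 + \frac{-12742 - 669 - 100128}{-758} = 341645 - - \frac{113539}{758} = 341645 + \frac{113539}{758} = \frac{259080449}{758}$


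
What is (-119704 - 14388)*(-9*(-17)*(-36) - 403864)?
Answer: 54893510224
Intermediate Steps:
(-119704 - 14388)*(-9*(-17)*(-36) - 403864) = -134092*(153*(-36) - 403864) = -134092*(-5508 - 403864) = -134092*(-409372) = 54893510224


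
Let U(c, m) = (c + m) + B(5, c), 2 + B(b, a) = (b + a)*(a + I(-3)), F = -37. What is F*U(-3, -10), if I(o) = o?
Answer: 999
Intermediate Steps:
B(b, a) = -2 + (-3 + a)*(a + b) (B(b, a) = -2 + (b + a)*(a - 3) = -2 + (a + b)*(-3 + a) = -2 + (-3 + a)*(a + b))
U(c, m) = -17 + m + c² + 3*c (U(c, m) = (c + m) + (-2 + c² - 3*c - 3*5 + c*5) = (c + m) + (-2 + c² - 3*c - 15 + 5*c) = (c + m) + (-17 + c² + 2*c) = -17 + m + c² + 3*c)
F*U(-3, -10) = -37*(-17 - 10 + (-3)² + 3*(-3)) = -37*(-17 - 10 + 9 - 9) = -37*(-27) = 999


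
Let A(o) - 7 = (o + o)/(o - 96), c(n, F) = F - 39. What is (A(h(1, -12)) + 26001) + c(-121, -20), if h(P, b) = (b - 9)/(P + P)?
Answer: 1842393/71 ≈ 25949.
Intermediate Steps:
h(P, b) = (-9 + b)/(2*P) (h(P, b) = (-9 + b)/((2*P)) = (-9 + b)*(1/(2*P)) = (-9 + b)/(2*P))
c(n, F) = -39 + F
A(o) = 7 + 2*o/(-96 + o) (A(o) = 7 + (o + o)/(o - 96) = 7 + (2*o)/(-96 + o) = 7 + 2*o/(-96 + o))
(A(h(1, -12)) + 26001) + c(-121, -20) = (3*(-224 + 3*((1/2)*(-9 - 12)/1))/(-96 + (1/2)*(-9 - 12)/1) + 26001) + (-39 - 20) = (3*(-224 + 3*((1/2)*1*(-21)))/(-96 + (1/2)*1*(-21)) + 26001) - 59 = (3*(-224 + 3*(-21/2))/(-96 - 21/2) + 26001) - 59 = (3*(-224 - 63/2)/(-213/2) + 26001) - 59 = (3*(-2/213)*(-511/2) + 26001) - 59 = (511/71 + 26001) - 59 = 1846582/71 - 59 = 1842393/71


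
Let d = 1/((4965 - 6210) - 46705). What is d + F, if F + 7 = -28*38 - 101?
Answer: -56197401/47950 ≈ -1172.0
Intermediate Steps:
F = -1172 (F = -7 + (-28*38 - 101) = -7 + (-1064 - 101) = -7 - 1165 = -1172)
d = -1/47950 (d = 1/(-1245 - 46705) = 1/(-47950) = -1/47950 ≈ -2.0855e-5)
d + F = -1/47950 - 1172 = -56197401/47950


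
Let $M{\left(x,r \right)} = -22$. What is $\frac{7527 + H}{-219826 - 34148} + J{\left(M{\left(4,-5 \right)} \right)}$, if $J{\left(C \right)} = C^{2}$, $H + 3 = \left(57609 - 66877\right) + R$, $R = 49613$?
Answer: $\frac{122875547}{253974} \approx 483.81$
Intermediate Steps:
$H = 40342$ ($H = -3 + \left(\left(57609 - 66877\right) + 49613\right) = -3 + \left(-9268 + 49613\right) = -3 + 40345 = 40342$)
$\frac{7527 + H}{-219826 - 34148} + J{\left(M{\left(4,-5 \right)} \right)} = \frac{7527 + 40342}{-219826 - 34148} + \left(-22\right)^{2} = \frac{47869}{-253974} + 484 = 47869 \left(- \frac{1}{253974}\right) + 484 = - \frac{47869}{253974} + 484 = \frac{122875547}{253974}$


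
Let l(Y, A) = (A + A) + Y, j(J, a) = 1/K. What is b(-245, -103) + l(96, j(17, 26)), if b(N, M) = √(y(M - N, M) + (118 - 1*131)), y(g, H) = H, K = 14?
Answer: 673/7 + 2*I*√29 ≈ 96.143 + 10.77*I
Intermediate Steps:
j(J, a) = 1/14
b(N, M) = √(-13 + M) (b(N, M) = √(M + (118 - 1*131)) = √(M + (118 - 131)) = √(M - 13) = √(-13 + M))
l(Y, A) = Y + 2*A (l(Y, A) = 2*A + Y = Y + 2*A)
b(-245, -103) + l(96, j(17, 26)) = √(-13 - 103) + (96 + 2*(1/14)) = √(-116) + (96 + ⅐) = 2*I*√29 + 673/7 = 673/7 + 2*I*√29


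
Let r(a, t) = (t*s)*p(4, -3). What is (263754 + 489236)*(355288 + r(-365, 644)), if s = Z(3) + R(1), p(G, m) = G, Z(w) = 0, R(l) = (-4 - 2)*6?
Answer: 197699030480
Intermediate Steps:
R(l) = -36 (R(l) = -6*6 = -36)
s = -36 (s = 0 - 36 = -36)
r(a, t) = -144*t (r(a, t) = (t*(-36))*4 = -36*t*4 = -144*t)
(263754 + 489236)*(355288 + r(-365, 644)) = (263754 + 489236)*(355288 - 144*644) = 752990*(355288 - 92736) = 752990*262552 = 197699030480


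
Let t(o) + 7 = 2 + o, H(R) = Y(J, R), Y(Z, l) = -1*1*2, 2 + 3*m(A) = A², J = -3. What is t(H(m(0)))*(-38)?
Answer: 266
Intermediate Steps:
m(A) = -⅔ + A²/3
Y(Z, l) = -2 (Y(Z, l) = -1*2 = -2)
H(R) = -2
t(o) = -5 + o (t(o) = -7 + (2 + o) = -5 + o)
t(H(m(0)))*(-38) = (-5 - 2)*(-38) = -7*(-38) = 266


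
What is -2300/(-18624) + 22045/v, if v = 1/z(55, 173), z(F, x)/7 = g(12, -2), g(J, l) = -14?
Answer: -10058868385/4656 ≈ -2.1604e+6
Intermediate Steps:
z(F, x) = -98 (z(F, x) = 7*(-14) = -98)
v = -1/98 (v = 1/(-98) = -1/98 ≈ -0.010204)
-2300/(-18624) + 22045/v = -2300/(-18624) + 22045/(-1/98) = -2300*(-1/18624) + 22045*(-98) = 575/4656 - 2160410 = -10058868385/4656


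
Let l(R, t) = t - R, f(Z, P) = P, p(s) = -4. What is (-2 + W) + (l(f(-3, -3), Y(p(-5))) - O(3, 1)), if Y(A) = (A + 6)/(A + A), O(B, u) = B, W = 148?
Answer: 583/4 ≈ 145.75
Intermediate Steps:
Y(A) = (6 + A)/(2*A) (Y(A) = (6 + A)/((2*A)) = (6 + A)*(1/(2*A)) = (6 + A)/(2*A))
(-2 + W) + (l(f(-3, -3), Y(p(-5))) - O(3, 1)) = (-2 + 148) + (((½)*(6 - 4)/(-4) - 1*(-3)) - 1*3) = 146 + (((½)*(-¼)*2 + 3) - 3) = 146 + ((-¼ + 3) - 3) = 146 + (11/4 - 3) = 146 - ¼ = 583/4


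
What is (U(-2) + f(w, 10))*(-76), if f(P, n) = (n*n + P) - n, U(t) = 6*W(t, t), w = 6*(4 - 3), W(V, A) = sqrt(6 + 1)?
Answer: -7296 - 456*sqrt(7) ≈ -8502.5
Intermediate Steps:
W(V, A) = sqrt(7)
w = 6 (w = 6*1 = 6)
U(t) = 6*sqrt(7)
f(P, n) = P + n**2 - n (f(P, n) = (n**2 + P) - n = (P + n**2) - n = P + n**2 - n)
(U(-2) + f(w, 10))*(-76) = (6*sqrt(7) + (6 + 10**2 - 1*10))*(-76) = (6*sqrt(7) + (6 + 100 - 10))*(-76) = (6*sqrt(7) + 96)*(-76) = (96 + 6*sqrt(7))*(-76) = -7296 - 456*sqrt(7)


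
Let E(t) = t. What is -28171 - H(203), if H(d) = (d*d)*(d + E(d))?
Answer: -16759025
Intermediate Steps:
H(d) = 2*d³ (H(d) = (d*d)*(d + d) = d²*(2*d) = 2*d³)
-28171 - H(203) = -28171 - 2*203³ = -28171 - 2*8365427 = -28171 - 1*16730854 = -28171 - 16730854 = -16759025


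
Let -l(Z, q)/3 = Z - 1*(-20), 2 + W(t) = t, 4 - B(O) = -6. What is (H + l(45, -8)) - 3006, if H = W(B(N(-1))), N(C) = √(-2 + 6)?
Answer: -3193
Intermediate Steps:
N(C) = 2 (N(C) = √4 = 2)
B(O) = 10 (B(O) = 4 - 1*(-6) = 4 + 6 = 10)
W(t) = -2 + t
l(Z, q) = -60 - 3*Z (l(Z, q) = -3*(Z - 1*(-20)) = -3*(Z + 20) = -3*(20 + Z) = -60 - 3*Z)
H = 8 (H = -2 + 10 = 8)
(H + l(45, -8)) - 3006 = (8 + (-60 - 3*45)) - 3006 = (8 + (-60 - 135)) - 3006 = (8 - 195) - 3006 = -187 - 3006 = -3193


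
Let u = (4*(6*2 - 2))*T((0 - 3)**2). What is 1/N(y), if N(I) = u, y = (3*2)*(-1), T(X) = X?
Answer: 1/360 ≈ 0.0027778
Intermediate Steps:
u = 360 (u = (4*(6*2 - 2))*(0 - 3)**2 = (4*(12 - 2))*(-3)**2 = (4*10)*9 = 40*9 = 360)
y = -6 (y = 6*(-1) = -6)
N(I) = 360
1/N(y) = 1/360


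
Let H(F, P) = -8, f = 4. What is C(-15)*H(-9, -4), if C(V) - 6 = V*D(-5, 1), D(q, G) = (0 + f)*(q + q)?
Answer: -4848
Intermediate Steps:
D(q, G) = 8*q (D(q, G) = (0 + 4)*(q + q) = 4*(2*q) = 8*q)
C(V) = 6 - 40*V (C(V) = 6 + V*(8*(-5)) = 6 + V*(-40) = 6 - 40*V)
C(-15)*H(-9, -4) = (6 - 40*(-15))*(-8) = (6 + 600)*(-8) = 606*(-8) = -4848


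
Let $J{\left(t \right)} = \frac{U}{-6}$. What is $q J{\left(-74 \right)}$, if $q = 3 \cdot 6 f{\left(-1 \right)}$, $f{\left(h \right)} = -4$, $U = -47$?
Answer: $-564$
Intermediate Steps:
$q = -72$ ($q = 3 \cdot 6 \left(-4\right) = 18 \left(-4\right) = -72$)
$J{\left(t \right)} = \frac{47}{6}$ ($J{\left(t \right)} = - \frac{47}{-6} = \left(-47\right) \left(- \frac{1}{6}\right) = \frac{47}{6}$)
$q J{\left(-74 \right)} = \left(-72\right) \frac{47}{6} = -564$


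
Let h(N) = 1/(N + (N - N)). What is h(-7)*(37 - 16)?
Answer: -3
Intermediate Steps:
h(N) = 1/N (h(N) = 1/(N + 0) = 1/N)
h(-7)*(37 - 16) = (37 - 16)/(-7) = -⅐*21 = -3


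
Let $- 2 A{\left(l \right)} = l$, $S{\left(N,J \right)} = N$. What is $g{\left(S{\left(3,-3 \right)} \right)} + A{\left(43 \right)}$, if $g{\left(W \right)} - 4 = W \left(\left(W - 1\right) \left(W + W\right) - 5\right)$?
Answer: $\frac{7}{2} \approx 3.5$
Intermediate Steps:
$A{\left(l \right)} = - \frac{l}{2}$
$g{\left(W \right)} = 4 + W \left(-5 + 2 W \left(-1 + W\right)\right)$ ($g{\left(W \right)} = 4 + W \left(\left(W - 1\right) \left(W + W\right) - 5\right) = 4 + W \left(\left(-1 + W\right) 2 W - 5\right) = 4 + W \left(2 W \left(-1 + W\right) - 5\right) = 4 + W \left(-5 + 2 W \left(-1 + W\right)\right)$)
$g{\left(S{\left(3,-3 \right)} \right)} + A{\left(43 \right)} = \left(4 - 15 - 2 \cdot 3^{2} + 2 \cdot 3^{3}\right) - \frac{43}{2} = \left(4 - 15 - 18 + 2 \cdot 27\right) - \frac{43}{2} = \left(4 - 15 - 18 + 54\right) - \frac{43}{2} = 25 - \frac{43}{2} = \frac{7}{2}$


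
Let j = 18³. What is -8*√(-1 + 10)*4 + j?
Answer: 5736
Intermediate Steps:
j = 5832
-8*√(-1 + 10)*4 + j = -8*√(-1 + 10)*4 + 5832 = -8*√9*4 + 5832 = -8*3*4 + 5832 = -24*4 + 5832 = -96 + 5832 = 5736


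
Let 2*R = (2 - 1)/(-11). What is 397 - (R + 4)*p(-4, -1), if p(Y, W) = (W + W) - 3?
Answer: 9169/22 ≈ 416.77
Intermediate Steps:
p(Y, W) = -3 + 2*W (p(Y, W) = 2*W - 3 = -3 + 2*W)
R = -1/22 (R = ((2 - 1)/(-11))/2 = (1*(-1/11))/2 = (½)*(-1/11) = -1/22 ≈ -0.045455)
397 - (R + 4)*p(-4, -1) = 397 - (-1/22 + 4)*(-3 + 2*(-1)) = 397 - 87*(-3 - 2)/22 = 397 - 87*(-5)/22 = 397 - 1*(-435/22) = 397 + 435/22 = 9169/22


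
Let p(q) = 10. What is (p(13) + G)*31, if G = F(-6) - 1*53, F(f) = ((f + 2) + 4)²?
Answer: -1333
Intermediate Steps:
F(f) = (6 + f)² (F(f) = ((2 + f) + 4)² = (6 + f)²)
G = -53 (G = (6 - 6)² - 1*53 = 0² - 53 = 0 - 53 = -53)
(p(13) + G)*31 = (10 - 53)*31 = -43*31 = -1333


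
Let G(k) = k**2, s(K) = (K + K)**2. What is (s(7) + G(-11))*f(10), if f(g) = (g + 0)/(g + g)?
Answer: 317/2 ≈ 158.50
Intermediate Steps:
f(g) = 1/2 (f(g) = g/((2*g)) = g*(1/(2*g)) = 1/2)
s(K) = 4*K**2 (s(K) = (2*K)**2 = 4*K**2)
(s(7) + G(-11))*f(10) = (4*7**2 + (-11)**2)*(1/2) = (4*49 + 121)*(1/2) = (196 + 121)*(1/2) = 317*(1/2) = 317/2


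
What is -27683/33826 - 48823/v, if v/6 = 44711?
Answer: -2269473619/2268591429 ≈ -1.0004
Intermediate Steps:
v = 268266 (v = 6*44711 = 268266)
-27683/33826 - 48823/v = -27683/33826 - 48823/268266 = -2269473619/2268591429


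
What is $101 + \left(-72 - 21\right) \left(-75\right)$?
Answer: $7076$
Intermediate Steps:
$101 + \left(-72 - 21\right) \left(-75\right) = 101 - -6975 = 101 + 6975 = 7076$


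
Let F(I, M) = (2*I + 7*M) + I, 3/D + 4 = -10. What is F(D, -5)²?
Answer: 249001/196 ≈ 1270.4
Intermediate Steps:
D = -3/14 (D = 3/(-4 - 10) = 3/(-14) = 3*(-1/14) = -3/14 ≈ -0.21429)
F(I, M) = 3*I + 7*M
F(D, -5)² = (3*(-3/14) + 7*(-5))² = (-9/14 - 35)² = (-499/14)² = 249001/196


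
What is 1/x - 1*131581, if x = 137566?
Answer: -18101071845/137566 ≈ -1.3158e+5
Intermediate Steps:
1/x - 1*131581 = 1/137566 - 1*131581 = 1/137566 - 131581 = -18101071845/137566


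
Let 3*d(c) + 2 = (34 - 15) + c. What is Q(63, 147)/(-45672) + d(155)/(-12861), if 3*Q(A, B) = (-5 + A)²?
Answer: -4259999/146846898 ≈ -0.029010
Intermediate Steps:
d(c) = 17/3 + c/3 (d(c) = -⅔ + ((34 - 15) + c)/3 = -⅔ + (19 + c)/3 = -⅔ + (19/3 + c/3) = 17/3 + c/3)
Q(A, B) = (-5 + A)²/3
Q(63, 147)/(-45672) + d(155)/(-12861) = ((-5 + 63)²/3)/(-45672) + (17/3 + (⅓)*155)/(-12861) = ((⅓)*58²)*(-1/45672) + (17/3 + 155/3)*(-1/12861) = ((⅓)*3364)*(-1/45672) + (172/3)*(-1/12861) = (3364/3)*(-1/45672) - 172/38583 = -841/34254 - 172/38583 = -4259999/146846898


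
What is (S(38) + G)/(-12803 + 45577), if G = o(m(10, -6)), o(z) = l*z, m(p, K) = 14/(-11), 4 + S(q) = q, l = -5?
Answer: 222/180257 ≈ 0.0012316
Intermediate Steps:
S(q) = -4 + q
m(p, K) = -14/11 (m(p, K) = 14*(-1/11) = -14/11)
o(z) = -5*z
G = 70/11 (G = -5*(-14/11) = 70/11 ≈ 6.3636)
(S(38) + G)/(-12803 + 45577) = ((-4 + 38) + 70/11)/(-12803 + 45577) = (34 + 70/11)/32774 = (444/11)*(1/32774) = 222/180257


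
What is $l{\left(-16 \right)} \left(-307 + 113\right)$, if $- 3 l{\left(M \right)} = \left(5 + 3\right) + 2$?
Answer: $\frac{1940}{3} \approx 646.67$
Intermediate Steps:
$l{\left(M \right)} = - \frac{10}{3}$ ($l{\left(M \right)} = - \frac{\left(5 + 3\right) + 2}{3} = - \frac{8 + 2}{3} = \left(- \frac{1}{3}\right) 10 = - \frac{10}{3}$)
$l{\left(-16 \right)} \left(-307 + 113\right) = - \frac{10 \left(-307 + 113\right)}{3} = \left(- \frac{10}{3}\right) \left(-194\right) = \frac{1940}{3}$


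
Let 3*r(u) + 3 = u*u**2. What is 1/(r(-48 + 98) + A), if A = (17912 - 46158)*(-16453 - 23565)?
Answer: 3/3391170281 ≈ 8.8465e-10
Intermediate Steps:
r(u) = -1 + u**3/3 (r(u) = -1 + (u*u**2)/3 = -1 + u**3/3)
A = 1130348428 (A = -28246*(-40018) = 1130348428)
1/(r(-48 + 98) + A) = 1/((-1 + (-48 + 98)**3/3) + 1130348428) = 1/((-1 + (1/3)*50**3) + 1130348428) = 1/((-1 + (1/3)*125000) + 1130348428) = 1/((-1 + 125000/3) + 1130348428) = 1/(124997/3 + 1130348428) = 1/(3391170281/3) = 3/3391170281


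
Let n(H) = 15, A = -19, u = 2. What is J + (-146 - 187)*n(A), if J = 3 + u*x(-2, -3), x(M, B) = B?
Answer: -4998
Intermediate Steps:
J = -3 (J = 3 + 2*(-3) = 3 - 6 = -3)
J + (-146 - 187)*n(A) = -3 + (-146 - 187)*15 = -3 - 333*15 = -3 - 4995 = -4998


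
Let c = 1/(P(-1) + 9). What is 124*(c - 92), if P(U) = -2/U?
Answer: -125364/11 ≈ -11397.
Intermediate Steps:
c = 1/11 (c = 1/(-2/(-1) + 9) = 1/(-2*(-1) + 9) = 1/(2 + 9) = 1/11 ≈ 0.090909)
124*(c - 92) = 124*(1/11 - 92) = 124*(-1011/11) = -125364/11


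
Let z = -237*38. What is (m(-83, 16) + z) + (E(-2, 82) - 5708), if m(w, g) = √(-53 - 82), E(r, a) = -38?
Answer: -14752 + 3*I*√15 ≈ -14752.0 + 11.619*I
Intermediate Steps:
z = -9006 (z = -1*9006 = -9006)
m(w, g) = 3*I*√15 (m(w, g) = √(-135) = 3*I*√15)
(m(-83, 16) + z) + (E(-2, 82) - 5708) = (3*I*√15 - 9006) + (-38 - 5708) = (-9006 + 3*I*√15) - 5746 = -14752 + 3*I*√15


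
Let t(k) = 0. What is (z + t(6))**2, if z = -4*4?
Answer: 256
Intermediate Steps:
z = -16
(z + t(6))**2 = (-16 + 0)**2 = (-16)**2 = 256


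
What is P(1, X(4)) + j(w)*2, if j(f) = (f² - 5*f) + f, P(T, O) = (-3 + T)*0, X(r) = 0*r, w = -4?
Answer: 64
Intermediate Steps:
X(r) = 0
P(T, O) = 0
j(f) = f² - 4*f
P(1, X(4)) + j(w)*2 = 0 - 4*(-4 - 4)*2 = 0 - 4*(-8)*2 = 0 + 32*2 = 0 + 64 = 64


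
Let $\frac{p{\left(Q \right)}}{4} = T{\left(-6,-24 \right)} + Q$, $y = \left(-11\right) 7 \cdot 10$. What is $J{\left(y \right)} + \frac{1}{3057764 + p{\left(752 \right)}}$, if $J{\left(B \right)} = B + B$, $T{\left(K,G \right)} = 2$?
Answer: $- \frac{4713601199}{3060780} \approx -1540.0$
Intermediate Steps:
$y = -770$ ($y = \left(-77\right) 10 = -770$)
$J{\left(B \right)} = 2 B$
$p{\left(Q \right)} = 8 + 4 Q$ ($p{\left(Q \right)} = 4 \left(2 + Q\right) = 8 + 4 Q$)
$J{\left(y \right)} + \frac{1}{3057764 + p{\left(752 \right)}} = 2 \left(-770\right) + \frac{1}{3057764 + \left(8 + 4 \cdot 752\right)} = -1540 + \frac{1}{3057764 + \left(8 + 3008\right)} = -1540 + \frac{1}{3057764 + 3016} = -1540 + \frac{1}{3060780} = - \frac{4713601199}{3060780}$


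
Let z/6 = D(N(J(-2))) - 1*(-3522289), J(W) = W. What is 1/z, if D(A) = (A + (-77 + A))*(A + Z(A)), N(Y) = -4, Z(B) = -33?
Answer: 1/21152604 ≈ 4.7275e-8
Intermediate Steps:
D(A) = (-77 + 2*A)*(-33 + A) (D(A) = (A + (-77 + A))*(A - 33) = (-77 + 2*A)*(-33 + A))
z = 21152604 (z = 6*((2541 - 143*(-4) + 2*(-4)**2) - 1*(-3522289)) = 6*((2541 + 572 + 2*16) + 3522289) = 6*((2541 + 572 + 32) + 3522289) = 6*(3145 + 3522289) = 6*3525434 = 21152604)
1/z = 1/21152604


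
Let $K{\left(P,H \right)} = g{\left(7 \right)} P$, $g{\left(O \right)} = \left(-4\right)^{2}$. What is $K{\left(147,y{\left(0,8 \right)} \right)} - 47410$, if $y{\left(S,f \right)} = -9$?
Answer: $-45058$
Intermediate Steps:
$g{\left(O \right)} = 16$
$K{\left(P,H \right)} = 16 P$
$K{\left(147,y{\left(0,8 \right)} \right)} - 47410 = 16 \cdot 147 - 47410 = 2352 - 47410 = -45058$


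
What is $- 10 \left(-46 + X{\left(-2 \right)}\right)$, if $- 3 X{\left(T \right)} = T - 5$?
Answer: $\frac{1310}{3} \approx 436.67$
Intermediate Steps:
$X{\left(T \right)} = \frac{5}{3} - \frac{T}{3}$ ($X{\left(T \right)} = - \frac{T - 5}{3} = - \frac{-5 + T}{3} = \frac{5}{3} - \frac{T}{3}$)
$- 10 \left(-46 + X{\left(-2 \right)}\right) = - 10 \left(-46 + \left(\frac{5}{3} - - \frac{2}{3}\right)\right) = - 10 \left(-46 + \left(\frac{5}{3} + \frac{2}{3}\right)\right) = - 10 \left(-46 + \frac{7}{3}\right) = \left(-10\right) \left(- \frac{131}{3}\right) = \frac{1310}{3}$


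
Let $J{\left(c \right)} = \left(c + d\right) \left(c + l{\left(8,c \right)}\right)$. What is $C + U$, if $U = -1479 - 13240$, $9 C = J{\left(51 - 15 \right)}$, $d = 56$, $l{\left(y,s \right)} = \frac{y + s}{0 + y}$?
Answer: $- \frac{128653}{9} \approx -14295.0$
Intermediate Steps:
$l{\left(y,s \right)} = \frac{s + y}{y}$
$J{\left(c \right)} = \left(1 + \frac{9 c}{8}\right) \left(56 + c\right)$ ($J{\left(c \right)} = \left(c + 56\right) \left(c + \frac{c + 8}{8}\right) = \left(56 + c\right) \left(c + \frac{8 + c}{8}\right) = \left(56 + c\right) \left(c + \left(1 + \frac{c}{8}\right)\right) = \left(56 + c\right) \left(1 + \frac{9 c}{8}\right) = \left(1 + \frac{9 c}{8}\right) \left(56 + c\right)$)
$C = \frac{3818}{9}$ ($C = \frac{56 + 64 \left(51 - 15\right) + \frac{9 \left(51 - 15\right)^{2}}{8}}{9} = \frac{56 + 64 \cdot 36 + \frac{9 \cdot 36^{2}}{8}}{9} = \frac{56 + 2304 + \frac{9}{8} \cdot 1296}{9} = \frac{56 + 2304 + 1458}{9} = \frac{1}{9} \cdot 3818 = \frac{3818}{9} \approx 424.22$)
$U = -14719$
$C + U = \frac{3818}{9} - 14719 = - \frac{128653}{9}$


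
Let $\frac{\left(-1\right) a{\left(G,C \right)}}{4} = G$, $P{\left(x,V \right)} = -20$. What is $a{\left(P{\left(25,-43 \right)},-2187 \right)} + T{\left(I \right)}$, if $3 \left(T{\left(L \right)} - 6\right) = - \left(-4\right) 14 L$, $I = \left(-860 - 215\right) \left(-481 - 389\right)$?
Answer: $17458086$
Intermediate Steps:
$I = 935250$ ($I = \left(-1075\right) \left(-870\right) = 935250$)
$a{\left(G,C \right)} = - 4 G$
$T{\left(L \right)} = 6 + \frac{56 L}{3}$ ($T{\left(L \right)} = 6 + \frac{\left(-1\right) \left(-4\right) 14 L}{3} = 6 + \frac{\left(-1\right) \left(- 56 L\right)}{3} = 6 + \frac{56 L}{3}$)
$a{\left(P{\left(25,-43 \right)},-2187 \right)} + T{\left(I \right)} = \left(-4\right) \left(-20\right) + \left(6 + \frac{56}{3} \cdot 935250\right) = 80 + \left(6 + 17458000\right) = 80 + 17458006 = 17458086$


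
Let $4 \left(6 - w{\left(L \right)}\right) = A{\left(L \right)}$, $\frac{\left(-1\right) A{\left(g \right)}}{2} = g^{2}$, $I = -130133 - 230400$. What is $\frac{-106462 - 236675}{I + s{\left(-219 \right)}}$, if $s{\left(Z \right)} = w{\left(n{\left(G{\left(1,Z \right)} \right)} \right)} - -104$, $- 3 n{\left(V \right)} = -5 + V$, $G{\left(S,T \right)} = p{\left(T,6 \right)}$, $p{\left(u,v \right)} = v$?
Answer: $\frac{6176466}{6487613} \approx 0.95204$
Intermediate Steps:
$G{\left(S,T \right)} = 6$
$I = -360533$
$A{\left(g \right)} = - 2 g^{2}$
$n{\left(V \right)} = \frac{5}{3} - \frac{V}{3}$ ($n{\left(V \right)} = - \frac{-5 + V}{3} = \frac{5}{3} - \frac{V}{3}$)
$w{\left(L \right)} = 6 + \frac{L^{2}}{2}$ ($w{\left(L \right)} = 6 - \frac{\left(-2\right) L^{2}}{4} = 6 + \frac{L^{2}}{2}$)
$s{\left(Z \right)} = \frac{1981}{18}$ ($s{\left(Z \right)} = \left(6 + \frac{\left(\frac{5}{3} - 2\right)^{2}}{2}\right) - -104 = \left(6 + \frac{\left(\frac{5}{3} - 2\right)^{2}}{2}\right) + 104 = \left(6 + \frac{\left(- \frac{1}{3}\right)^{2}}{2}\right) + 104 = \left(6 + \frac{1}{2} \cdot \frac{1}{9}\right) + 104 = \left(6 + \frac{1}{18}\right) + 104 = \frac{109}{18} + 104 = \frac{1981}{18}$)
$\frac{-106462 - 236675}{I + s{\left(-219 \right)}} = \frac{-106462 - 236675}{-360533 + \frac{1981}{18}} = - \frac{343137}{- \frac{6487613}{18}} = \left(-343137\right) \left(- \frac{18}{6487613}\right) = \frac{6176466}{6487613}$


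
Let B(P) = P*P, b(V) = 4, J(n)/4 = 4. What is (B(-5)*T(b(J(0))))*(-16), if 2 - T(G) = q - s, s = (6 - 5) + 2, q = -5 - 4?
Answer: -5600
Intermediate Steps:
q = -9
s = 3 (s = 1 + 2 = 3)
J(n) = 16 (J(n) = 4*4 = 16)
T(G) = 14 (T(G) = 2 - (-9 - 1*3) = 2 - (-9 - 3) = 2 - 1*(-12) = 2 + 12 = 14)
B(P) = P²
(B(-5)*T(b(J(0))))*(-16) = ((-5)²*14)*(-16) = (25*14)*(-16) = 350*(-16) = -5600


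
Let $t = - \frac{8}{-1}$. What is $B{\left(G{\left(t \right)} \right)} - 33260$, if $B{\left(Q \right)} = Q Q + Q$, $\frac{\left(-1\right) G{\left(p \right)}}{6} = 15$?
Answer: $-25250$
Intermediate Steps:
$t = 8$ ($t = \left(-8\right) \left(-1\right) = 8$)
$G{\left(p \right)} = -90$ ($G{\left(p \right)} = \left(-6\right) 15 = -90$)
$B{\left(Q \right)} = Q + Q^{2}$ ($B{\left(Q \right)} = Q^{2} + Q = Q + Q^{2}$)
$B{\left(G{\left(t \right)} \right)} - 33260 = - 90 \left(1 - 90\right) - 33260 = \left(-90\right) \left(-89\right) - 33260 = 8010 - 33260 = -25250$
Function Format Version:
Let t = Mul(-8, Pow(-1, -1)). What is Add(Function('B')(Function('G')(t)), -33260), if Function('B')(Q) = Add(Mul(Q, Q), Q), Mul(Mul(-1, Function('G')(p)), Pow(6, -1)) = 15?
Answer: -25250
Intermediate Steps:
t = 8 (t = Mul(-8, -1) = 8)
Function('G')(p) = -90 (Function('G')(p) = Mul(-6, 15) = -90)
Function('B')(Q) = Add(Q, Pow(Q, 2)) (Function('B')(Q) = Add(Pow(Q, 2), Q) = Add(Q, Pow(Q, 2)))
Add(Function('B')(Function('G')(t)), -33260) = Add(Mul(-90, Add(1, -90)), -33260) = Add(Mul(-90, -89), -33260) = Add(8010, -33260) = -25250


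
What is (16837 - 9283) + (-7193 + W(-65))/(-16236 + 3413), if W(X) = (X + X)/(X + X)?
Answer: 96872134/12823 ≈ 7554.6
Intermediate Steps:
W(X) = 1 (W(X) = (2*X)/((2*X)) = (2*X)*(1/(2*X)) = 1)
(16837 - 9283) + (-7193 + W(-65))/(-16236 + 3413) = (16837 - 9283) + (-7193 + 1)/(-16236 + 3413) = 7554 - 7192/(-12823) = 7554 - 7192*(-1/12823) = 7554 + 7192/12823 = 96872134/12823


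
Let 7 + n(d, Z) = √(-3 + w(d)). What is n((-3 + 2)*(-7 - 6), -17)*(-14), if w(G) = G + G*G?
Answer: 98 - 14*√179 ≈ -89.307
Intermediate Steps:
w(G) = G + G²
n(d, Z) = -7 + √(-3 + d*(1 + d))
n((-3 + 2)*(-7 - 6), -17)*(-14) = (-7 + √(-3 + ((-3 + 2)*(-7 - 6))*(1 + (-3 + 2)*(-7 - 6))))*(-14) = (-7 + √(-3 + (-1*(-13))*(1 - 1*(-13))))*(-14) = (-7 + √(-3 + 13*(1 + 13)))*(-14) = (-7 + √(-3 + 13*14))*(-14) = (-7 + √(-3 + 182))*(-14) = (-7 + √179)*(-14) = 98 - 14*√179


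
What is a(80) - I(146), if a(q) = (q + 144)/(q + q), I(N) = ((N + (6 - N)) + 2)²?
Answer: -313/5 ≈ -62.600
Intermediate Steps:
I(N) = 64 (I(N) = (6 + 2)² = 8² = 64)
a(q) = (144 + q)/(2*q) (a(q) = (144 + q)/((2*q)) = (144 + q)*(1/(2*q)) = (144 + q)/(2*q))
a(80) - I(146) = (½)*(144 + 80)/80 - 1*64 = (½)*(1/80)*224 - 64 = 7/5 - 64 = -313/5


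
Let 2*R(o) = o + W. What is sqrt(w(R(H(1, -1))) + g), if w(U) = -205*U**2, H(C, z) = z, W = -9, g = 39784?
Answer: 3*sqrt(3851) ≈ 186.17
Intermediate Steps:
R(o) = -9/2 + o/2 (R(o) = (o - 9)/2 = (-9 + o)/2 = -9/2 + o/2)
sqrt(w(R(H(1, -1))) + g) = sqrt(-205*(-9/2 + (1/2)*(-1))**2 + 39784) = sqrt(-205*(-9/2 - 1/2)**2 + 39784) = sqrt(-205*(-5)**2 + 39784) = sqrt(-205*25 + 39784) = sqrt(-5125 + 39784) = sqrt(34659) = 3*sqrt(3851)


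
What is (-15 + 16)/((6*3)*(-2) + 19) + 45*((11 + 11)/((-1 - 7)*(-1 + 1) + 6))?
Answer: 2804/17 ≈ 164.94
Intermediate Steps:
(-15 + 16)/((6*3)*(-2) + 19) + 45*((11 + 11)/((-1 - 7)*(-1 + 1) + 6)) = 1/(18*(-2) + 19) + 45*(22/(-8*0 + 6)) = 1/(-36 + 19) + 45*(22/(0 + 6)) = 1/(-17) + 45*(22/6) = 1*(-1/17) + 45*(22*(⅙)) = -1/17 + 45*(11/3) = -1/17 + 165 = 2804/17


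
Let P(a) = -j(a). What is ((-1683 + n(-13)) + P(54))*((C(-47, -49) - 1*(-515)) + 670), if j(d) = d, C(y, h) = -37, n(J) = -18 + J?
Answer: -2029664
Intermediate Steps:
P(a) = -a
((-1683 + n(-13)) + P(54))*((C(-47, -49) - 1*(-515)) + 670) = ((-1683 + (-18 - 13)) - 1*54)*((-37 - 1*(-515)) + 670) = ((-1683 - 31) - 54)*((-37 + 515) + 670) = (-1714 - 54)*(478 + 670) = -1768*1148 = -2029664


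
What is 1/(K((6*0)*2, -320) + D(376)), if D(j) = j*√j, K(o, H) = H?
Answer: 5/828984 + 47*√94/3315936 ≈ 0.00014345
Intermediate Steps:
D(j) = j^(3/2)
1/(K((6*0)*2, -320) + D(376)) = 1/(-320 + 376^(3/2)) = 1/(-320 + 752*√94)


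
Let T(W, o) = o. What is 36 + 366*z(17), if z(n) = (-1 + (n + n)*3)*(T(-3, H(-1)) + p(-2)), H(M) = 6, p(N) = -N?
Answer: 295764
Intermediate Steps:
z(n) = -8 + 48*n (z(n) = (-1 + (n + n)*3)*(6 - 1*(-2)) = (-1 + (2*n)*3)*(6 + 2) = (-1 + 6*n)*8 = -8 + 48*n)
36 + 366*z(17) = 36 + 366*(-8 + 48*17) = 36 + 366*(-8 + 816) = 36 + 366*808 = 36 + 295728 = 295764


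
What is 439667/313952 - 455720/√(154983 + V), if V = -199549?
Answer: 439667/313952 + 227860*I*√44566/22283 ≈ 1.4004 + 2158.7*I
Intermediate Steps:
439667/313952 - 455720/√(154983 + V) = 439667/313952 - 455720/√(154983 - 199549) = 439667*(1/313952) - 455720*(-I*√44566/44566) = 439667/313952 - 455720*(-I*√44566/44566) = 439667/313952 - (-227860)*I*√44566/22283 = 439667/313952 + 227860*I*√44566/22283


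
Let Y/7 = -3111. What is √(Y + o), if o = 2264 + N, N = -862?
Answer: 5*I*√815 ≈ 142.74*I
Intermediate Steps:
Y = -21777 (Y = 7*(-3111) = -21777)
o = 1402 (o = 2264 - 862 = 1402)
√(Y + o) = √(-21777 + 1402) = √(-20375) = 5*I*√815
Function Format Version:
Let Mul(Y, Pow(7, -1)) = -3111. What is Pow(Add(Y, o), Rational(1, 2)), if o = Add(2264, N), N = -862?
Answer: Mul(5, I, Pow(815, Rational(1, 2))) ≈ Mul(142.74, I)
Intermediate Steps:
Y = -21777 (Y = Mul(7, -3111) = -21777)
o = 1402 (o = Add(2264, -862) = 1402)
Pow(Add(Y, o), Rational(1, 2)) = Pow(Add(-21777, 1402), Rational(1, 2)) = Pow(-20375, Rational(1, 2)) = Mul(5, I, Pow(815, Rational(1, 2)))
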